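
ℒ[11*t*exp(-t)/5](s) 11/(5*(s + 1)^2)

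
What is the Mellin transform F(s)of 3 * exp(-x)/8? 3 * gamma(s)/8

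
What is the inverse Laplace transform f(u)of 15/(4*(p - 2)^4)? 5*u^3*exp(2*u)/8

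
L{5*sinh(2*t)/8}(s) 5/(4*(s^2 - 4))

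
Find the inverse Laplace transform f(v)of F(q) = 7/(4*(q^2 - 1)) 7*sinh(v)/4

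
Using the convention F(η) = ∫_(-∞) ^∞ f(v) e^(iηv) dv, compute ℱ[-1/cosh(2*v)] -pi/(2*cosh(pi*η/4) ) 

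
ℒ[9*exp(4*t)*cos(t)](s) 9*(s - 4)/((s - 4)^2 + 1)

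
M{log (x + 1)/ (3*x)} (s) -pi*csc (pi*s)/ (3*s - 3)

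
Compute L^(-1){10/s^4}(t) 5 * t^3/3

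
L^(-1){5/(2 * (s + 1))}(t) 5 * exp(-t)/2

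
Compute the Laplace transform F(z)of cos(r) z/(z^2 + 1)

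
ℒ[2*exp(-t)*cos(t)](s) 2*(s + 1)/((s + 1)^2 + 1)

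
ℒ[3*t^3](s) 18/s^4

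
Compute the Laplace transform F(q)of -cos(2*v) -q/(q^2 + 4)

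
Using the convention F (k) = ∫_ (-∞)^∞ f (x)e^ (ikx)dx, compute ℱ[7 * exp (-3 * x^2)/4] 7 * sqrt (3) * sqrt (pi) * exp (-k^2/12)/12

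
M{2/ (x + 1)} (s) 2*pi*csc (pi*s)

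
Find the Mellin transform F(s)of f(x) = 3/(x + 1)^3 3*pi*(s - 2)*(s - 1)/(2*sin(pi*s))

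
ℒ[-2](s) -2/s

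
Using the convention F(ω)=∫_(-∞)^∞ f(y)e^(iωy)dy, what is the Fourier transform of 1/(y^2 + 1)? pi * exp(-Abs(ω))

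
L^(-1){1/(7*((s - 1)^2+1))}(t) exp(t)*sin(t)/7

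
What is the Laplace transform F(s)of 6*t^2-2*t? 12/s^3-2/s^2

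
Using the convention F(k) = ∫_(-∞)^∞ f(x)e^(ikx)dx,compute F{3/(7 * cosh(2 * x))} 3 * pi/(14 * cosh(pi * k/4))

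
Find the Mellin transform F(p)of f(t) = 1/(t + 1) pi * csc(pi * p)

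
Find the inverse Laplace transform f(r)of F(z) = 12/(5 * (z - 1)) 12 * exp(r)/5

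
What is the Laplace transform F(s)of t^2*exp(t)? 2/(s - 1)^3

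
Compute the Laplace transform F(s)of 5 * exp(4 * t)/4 5/(4 * (s - 4))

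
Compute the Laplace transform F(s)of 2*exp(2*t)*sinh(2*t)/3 4/(3*s*(s - 4))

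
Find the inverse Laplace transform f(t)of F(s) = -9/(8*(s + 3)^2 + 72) -3*exp(-3*t)*sin(3*t)/8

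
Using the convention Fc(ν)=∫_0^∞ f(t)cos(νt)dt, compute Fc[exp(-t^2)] sqrt(pi)*exp(-ν^2/4)/2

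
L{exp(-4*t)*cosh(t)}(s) (s + 4)/((s + 4)^2 - 1)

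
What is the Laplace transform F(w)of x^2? 2/w^3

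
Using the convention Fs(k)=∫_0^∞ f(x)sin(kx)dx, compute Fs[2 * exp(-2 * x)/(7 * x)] 2 * atan(k/2)/7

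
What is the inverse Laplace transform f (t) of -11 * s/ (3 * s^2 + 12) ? -11 * cos (2 * t) /3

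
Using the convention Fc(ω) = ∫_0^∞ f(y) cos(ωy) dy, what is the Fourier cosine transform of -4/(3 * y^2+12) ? -pi * exp(-2 * ω) /3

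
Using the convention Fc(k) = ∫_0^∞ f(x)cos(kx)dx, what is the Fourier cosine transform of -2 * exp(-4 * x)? -8/(k^2 + 16)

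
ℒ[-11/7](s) -11/(7 * s)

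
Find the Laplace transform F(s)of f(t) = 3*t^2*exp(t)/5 6/(5*(s - 1)^3)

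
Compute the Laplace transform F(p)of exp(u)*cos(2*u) (p - 1)/((p - 1)^2 + 4)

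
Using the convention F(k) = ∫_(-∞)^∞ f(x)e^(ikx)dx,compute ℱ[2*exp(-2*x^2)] sqrt(2)*sqrt(pi)*exp(-k^2/8)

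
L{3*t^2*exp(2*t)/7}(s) 6/(7*(s - 2)^3)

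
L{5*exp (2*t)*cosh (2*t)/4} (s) 5*(s - 2)/ (4*s*(s - 4))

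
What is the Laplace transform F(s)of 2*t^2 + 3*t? 3/s^2 + 4/s^3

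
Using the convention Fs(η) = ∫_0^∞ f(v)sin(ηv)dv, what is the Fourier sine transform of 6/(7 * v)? 3 * pi/7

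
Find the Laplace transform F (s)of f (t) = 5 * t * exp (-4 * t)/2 5/ (2 * (s + 4)^2)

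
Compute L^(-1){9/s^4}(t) 3 * t^3/2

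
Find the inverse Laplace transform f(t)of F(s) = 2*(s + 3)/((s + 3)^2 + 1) 2*exp(-3*t)*cos(t)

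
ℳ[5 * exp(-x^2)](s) 5 * gamma(s/2)/2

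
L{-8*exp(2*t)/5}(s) -8/(5*s - 10)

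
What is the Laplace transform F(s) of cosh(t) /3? s/(3 * (s^2 - 1) ) 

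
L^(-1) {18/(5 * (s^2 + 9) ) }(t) 6 * sin(3 * t) /5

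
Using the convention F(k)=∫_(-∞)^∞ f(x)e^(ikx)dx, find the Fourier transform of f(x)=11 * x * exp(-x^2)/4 11 * I * sqrt(pi) * k * exp(-k^2/4)/8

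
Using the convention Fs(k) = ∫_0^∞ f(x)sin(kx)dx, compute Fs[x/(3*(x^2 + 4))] pi*exp(-2*k)/6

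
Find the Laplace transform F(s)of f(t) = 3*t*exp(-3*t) 3/(s + 3)^2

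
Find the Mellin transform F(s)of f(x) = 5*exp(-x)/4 5*gamma(s)/4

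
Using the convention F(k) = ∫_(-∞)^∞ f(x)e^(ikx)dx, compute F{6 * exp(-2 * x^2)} 3 * sqrt(2) * sqrt(pi) * exp(-k^2/8)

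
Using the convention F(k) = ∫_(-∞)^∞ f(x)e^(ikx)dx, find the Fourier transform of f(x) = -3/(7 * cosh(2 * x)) -3 * pi/(14 * cosh(pi * k/4))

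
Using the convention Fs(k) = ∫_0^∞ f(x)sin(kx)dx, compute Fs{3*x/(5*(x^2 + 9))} 3*pi*exp(-3*k)/10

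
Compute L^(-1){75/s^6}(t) 5 * t^5/8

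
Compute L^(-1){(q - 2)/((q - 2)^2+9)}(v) exp(2 * v) * cos(3 * v)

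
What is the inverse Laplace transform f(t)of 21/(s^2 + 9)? 7 * sin(3 * t)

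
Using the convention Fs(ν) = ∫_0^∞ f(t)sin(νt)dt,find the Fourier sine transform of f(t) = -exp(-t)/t -atan(ν)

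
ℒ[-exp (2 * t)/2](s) -1/ (2 * s - 4)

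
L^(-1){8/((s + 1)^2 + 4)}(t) 4*exp(-t)*sin(2*t)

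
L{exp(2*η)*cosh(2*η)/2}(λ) (λ - 2)/(2*λ*(λ - 4))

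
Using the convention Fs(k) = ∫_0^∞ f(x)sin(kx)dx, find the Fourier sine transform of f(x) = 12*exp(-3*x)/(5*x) 12*atan(k/3)/5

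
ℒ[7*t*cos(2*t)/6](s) 7*(s^2 - 4)/(6*(s^2 + 4)^2)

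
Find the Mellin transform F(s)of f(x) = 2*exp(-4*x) 2^(1 - 2*s)*gamma(s)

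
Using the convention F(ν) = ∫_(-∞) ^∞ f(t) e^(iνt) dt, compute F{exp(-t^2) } sqrt(pi) * exp(-ν^2/4) 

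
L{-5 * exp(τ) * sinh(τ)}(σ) -5/(σ * (σ - 2))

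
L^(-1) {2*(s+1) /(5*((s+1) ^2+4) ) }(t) 2*exp(-t)*cos(2*t) /5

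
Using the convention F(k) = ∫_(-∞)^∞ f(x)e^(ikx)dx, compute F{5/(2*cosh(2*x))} 5*pi/(4*cosh(pi*k/4))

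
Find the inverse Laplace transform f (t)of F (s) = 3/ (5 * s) 3/5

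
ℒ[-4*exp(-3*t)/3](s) -4/(3*s + 9)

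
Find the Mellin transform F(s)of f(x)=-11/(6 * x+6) -11 * pi * csc(pi * s)/6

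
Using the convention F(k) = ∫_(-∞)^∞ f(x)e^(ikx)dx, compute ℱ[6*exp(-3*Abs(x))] 36/(k^2 + 9)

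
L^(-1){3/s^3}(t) 3*t^2/2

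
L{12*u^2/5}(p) 24/(5*p^3)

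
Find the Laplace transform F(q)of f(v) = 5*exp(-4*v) 5/(q + 4)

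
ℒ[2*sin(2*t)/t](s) 2*atan(2/s)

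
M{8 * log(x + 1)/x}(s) -8 * pi * csc(pi * s)/(s - 1)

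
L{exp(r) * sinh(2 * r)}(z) 2/((z - 1)^2 - 4)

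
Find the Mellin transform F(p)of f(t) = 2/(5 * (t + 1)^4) gamma(p) * gamma(4 - p)/15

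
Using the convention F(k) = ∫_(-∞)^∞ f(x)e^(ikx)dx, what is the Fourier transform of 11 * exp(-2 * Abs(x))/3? 44/(3 * (k^2 + 4))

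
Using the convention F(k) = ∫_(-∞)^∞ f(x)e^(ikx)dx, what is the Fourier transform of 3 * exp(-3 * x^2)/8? sqrt(3) * sqrt(pi) * exp(-k^2/12)/8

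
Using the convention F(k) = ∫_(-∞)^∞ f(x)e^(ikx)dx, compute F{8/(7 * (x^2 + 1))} 8 * pi * exp(-Abs(k))/7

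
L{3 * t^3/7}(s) 18/(7 * s^4)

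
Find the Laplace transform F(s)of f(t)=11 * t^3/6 11/s^4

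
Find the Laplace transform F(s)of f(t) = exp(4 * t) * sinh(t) 1/((s - 4)^2-1)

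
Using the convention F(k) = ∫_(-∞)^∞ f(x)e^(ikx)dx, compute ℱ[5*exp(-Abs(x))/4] 5/(2*(k^2 + 1))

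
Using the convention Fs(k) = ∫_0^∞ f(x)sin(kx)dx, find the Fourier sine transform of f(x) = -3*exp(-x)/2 -3*k/(2*k^2 + 2)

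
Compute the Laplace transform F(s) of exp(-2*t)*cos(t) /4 (s+2) /(4*((s+2) ^2+1) ) 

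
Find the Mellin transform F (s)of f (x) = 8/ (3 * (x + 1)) 8 * pi * csc (pi * s)/3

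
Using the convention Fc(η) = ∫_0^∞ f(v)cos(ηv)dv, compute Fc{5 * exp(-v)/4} 5/(4 * (η^2 + 1))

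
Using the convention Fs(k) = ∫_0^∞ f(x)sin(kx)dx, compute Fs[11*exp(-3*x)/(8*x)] 11*atan(k/3)/8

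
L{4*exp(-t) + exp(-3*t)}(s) 1/(s + 3) + 4/(s + 1)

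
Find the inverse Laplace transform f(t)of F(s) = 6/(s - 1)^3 3*t^2*exp(t)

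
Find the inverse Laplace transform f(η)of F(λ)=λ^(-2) η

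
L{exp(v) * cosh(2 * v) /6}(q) (q - 1) /(6 * ((q - 1) ^2 - 4) ) 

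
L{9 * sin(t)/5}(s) 9/(5 * (s^2 + 1))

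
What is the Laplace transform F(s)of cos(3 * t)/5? s/(5 * (s^2 + 9))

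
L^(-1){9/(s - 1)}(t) 9*exp(t)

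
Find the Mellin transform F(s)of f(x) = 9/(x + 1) 9*pi*csc(pi*s)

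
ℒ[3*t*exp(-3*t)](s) 3/(s + 3)^2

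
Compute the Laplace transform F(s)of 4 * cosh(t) 4 * s/(s^2 - 1)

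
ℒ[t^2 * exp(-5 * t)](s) 2/(s + 5)^3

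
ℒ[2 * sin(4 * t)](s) 8/(s^2 + 16)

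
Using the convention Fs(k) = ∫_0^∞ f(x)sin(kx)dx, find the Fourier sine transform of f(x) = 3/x 3 * pi/2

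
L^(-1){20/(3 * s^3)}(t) 10 * t^2/3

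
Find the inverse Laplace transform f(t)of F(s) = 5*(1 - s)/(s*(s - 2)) -5*exp(t)*cosh(t)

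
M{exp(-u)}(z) gamma(z)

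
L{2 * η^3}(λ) 12/λ^4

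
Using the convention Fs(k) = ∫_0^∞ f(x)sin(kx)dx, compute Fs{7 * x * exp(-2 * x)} 28 * k/(k^2+4)^2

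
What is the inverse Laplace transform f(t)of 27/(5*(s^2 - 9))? 9*sinh(3*t)/5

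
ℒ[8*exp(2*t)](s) 8/(s - 2)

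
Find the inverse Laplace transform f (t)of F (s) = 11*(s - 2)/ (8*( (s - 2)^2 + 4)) 11*exp (2*t)*cos (2*t)/8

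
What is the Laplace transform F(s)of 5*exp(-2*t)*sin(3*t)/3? 5/((s + 2)^2 + 9)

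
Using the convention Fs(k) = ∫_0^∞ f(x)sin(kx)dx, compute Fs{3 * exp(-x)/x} 3 * atan(k)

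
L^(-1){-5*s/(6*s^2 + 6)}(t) -5*cos(t)/6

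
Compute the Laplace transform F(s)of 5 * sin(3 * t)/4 15/(4 * (s^2 + 9))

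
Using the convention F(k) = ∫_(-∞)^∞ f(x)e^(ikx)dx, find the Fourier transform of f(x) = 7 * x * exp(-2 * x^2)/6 7 * sqrt(2) * I * sqrt(pi) * k * exp(-k^2/8)/48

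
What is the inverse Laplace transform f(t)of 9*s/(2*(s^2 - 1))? 9*cosh(t)/2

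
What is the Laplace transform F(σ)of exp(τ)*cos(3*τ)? (σ - 1)/((σ - 1)^2 + 9)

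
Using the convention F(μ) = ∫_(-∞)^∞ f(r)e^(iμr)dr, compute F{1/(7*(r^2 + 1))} pi*exp(-Abs(μ))/7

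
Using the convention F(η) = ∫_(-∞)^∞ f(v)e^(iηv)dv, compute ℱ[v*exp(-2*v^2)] sqrt(2)*I*sqrt(pi)*η*exp(-η^2/8)/8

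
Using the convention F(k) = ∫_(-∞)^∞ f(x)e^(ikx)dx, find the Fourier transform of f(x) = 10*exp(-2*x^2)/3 5*sqrt(2)*sqrt(pi)*exp(-k^2/8)/3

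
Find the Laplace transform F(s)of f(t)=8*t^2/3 16/(3*s^3)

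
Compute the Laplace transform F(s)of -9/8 -9/(8 * s)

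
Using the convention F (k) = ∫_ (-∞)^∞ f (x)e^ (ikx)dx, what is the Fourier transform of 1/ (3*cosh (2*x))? pi/ (6*cosh (pi*k/4))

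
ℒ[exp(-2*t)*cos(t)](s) (s + 2)/((s + 2)^2 + 1)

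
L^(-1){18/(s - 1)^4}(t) 3*t^3*exp(t)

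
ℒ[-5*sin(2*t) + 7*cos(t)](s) 7*s/(s^2 + 1) - 10/(s^2 + 4)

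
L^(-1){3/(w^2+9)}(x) sin(3*x)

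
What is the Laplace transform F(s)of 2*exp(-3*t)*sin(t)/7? 2/(7*((s + 3)^2 + 1))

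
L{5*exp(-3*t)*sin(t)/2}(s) 5/(2*((s + 3)^2 + 1))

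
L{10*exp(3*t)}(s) 10/(s - 3)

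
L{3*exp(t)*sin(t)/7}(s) 3/(7*((s - 1)^2 + 1))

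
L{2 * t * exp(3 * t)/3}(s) 2/(3 * (s - 3)^2)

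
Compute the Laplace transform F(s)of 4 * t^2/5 8/(5 * s^3)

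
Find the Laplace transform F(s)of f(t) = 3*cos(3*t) 3*s/(s^2 + 9)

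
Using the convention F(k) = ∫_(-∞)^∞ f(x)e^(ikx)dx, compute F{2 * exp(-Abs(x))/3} 4/(3 * (k^2 + 1))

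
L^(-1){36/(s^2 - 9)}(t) 12 * sinh(3 * t)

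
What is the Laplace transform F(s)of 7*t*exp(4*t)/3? 7/(3*(s - 4)^2)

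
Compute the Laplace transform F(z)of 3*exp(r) 3/(z - 1)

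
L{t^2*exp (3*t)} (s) 2/ (s - 3)^3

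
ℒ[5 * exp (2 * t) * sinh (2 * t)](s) 10/ (s * (s - 4) ) 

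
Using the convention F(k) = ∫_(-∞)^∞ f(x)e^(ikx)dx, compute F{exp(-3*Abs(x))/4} 3/(2*(k^2 + 9))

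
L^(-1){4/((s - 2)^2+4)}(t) 2*exp(2*t)*sin(2*t)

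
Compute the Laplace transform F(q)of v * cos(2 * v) (q^2-4)/(q^2 + 4)^2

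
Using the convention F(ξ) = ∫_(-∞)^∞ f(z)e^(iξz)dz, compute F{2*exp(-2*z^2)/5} sqrt(2)*sqrt(pi)*exp(-ξ^2/8)/5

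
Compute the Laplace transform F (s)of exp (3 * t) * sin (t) 1/ ( (s - 3)^2 + 1)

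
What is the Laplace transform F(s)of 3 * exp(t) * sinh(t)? 3/(s * (s - 2))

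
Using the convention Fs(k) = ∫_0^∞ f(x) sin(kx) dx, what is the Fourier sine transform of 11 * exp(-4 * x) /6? 11 * k/(6 * (k^2 + 16) ) 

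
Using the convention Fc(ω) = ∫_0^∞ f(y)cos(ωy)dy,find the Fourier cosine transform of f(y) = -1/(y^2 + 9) -pi*exp(-3*ω)/6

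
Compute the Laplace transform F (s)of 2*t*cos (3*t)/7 2*(s^2 - 9)/ (7*(s^2 + 9)^2)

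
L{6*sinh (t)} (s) 6/ (s^2-1)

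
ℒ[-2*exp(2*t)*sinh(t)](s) -2/((s - 2)^2 - 1)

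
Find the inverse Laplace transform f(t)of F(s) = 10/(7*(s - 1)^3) 5*t^2*exp(t)/7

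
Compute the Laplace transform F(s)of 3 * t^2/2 3/s^3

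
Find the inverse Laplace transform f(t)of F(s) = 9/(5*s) 9/5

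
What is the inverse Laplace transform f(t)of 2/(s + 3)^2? 2 * t * exp(-3 * t)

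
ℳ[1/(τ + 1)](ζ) pi*csc(pi*ζ)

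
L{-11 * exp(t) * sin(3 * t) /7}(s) -33/(7 * (s - 1) ^2 + 63) 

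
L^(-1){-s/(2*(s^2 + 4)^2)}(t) -t*sin(2*t)/8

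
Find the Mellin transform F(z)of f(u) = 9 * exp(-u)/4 9 * gamma(z)/4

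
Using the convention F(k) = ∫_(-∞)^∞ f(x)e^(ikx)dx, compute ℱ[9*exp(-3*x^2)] 3*sqrt(3)*sqrt(pi)*exp(-k^2/12)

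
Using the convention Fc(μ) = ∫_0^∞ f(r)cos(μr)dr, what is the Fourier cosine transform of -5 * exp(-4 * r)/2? -10/(μ^2 + 16)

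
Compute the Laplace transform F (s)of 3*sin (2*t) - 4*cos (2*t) 6/ (s^2 + 4) - 4*s/ (s^2 + 4)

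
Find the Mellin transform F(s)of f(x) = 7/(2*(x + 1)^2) -7*pi*(s - 1)/(2*sin(pi*s))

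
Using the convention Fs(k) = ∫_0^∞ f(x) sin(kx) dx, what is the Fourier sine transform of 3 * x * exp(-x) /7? 6 * k/(7 * (k^2 + 1) ^2) 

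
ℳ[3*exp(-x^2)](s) 3*gamma(s/2)/2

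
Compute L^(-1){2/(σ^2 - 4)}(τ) sinh(2*τ)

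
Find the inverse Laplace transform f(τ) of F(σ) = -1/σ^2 -τ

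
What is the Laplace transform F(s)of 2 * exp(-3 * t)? 2/(s + 3)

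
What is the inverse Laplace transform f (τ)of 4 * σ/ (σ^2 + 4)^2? τ * sin (2 * τ)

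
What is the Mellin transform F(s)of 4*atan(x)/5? -2*pi*sec(pi*s/2)/(5*s)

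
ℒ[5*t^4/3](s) 40/s^5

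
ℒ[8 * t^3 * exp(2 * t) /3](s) 16/(s - 2) ^4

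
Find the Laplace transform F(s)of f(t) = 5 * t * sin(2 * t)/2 10 * s/(s^2+4)^2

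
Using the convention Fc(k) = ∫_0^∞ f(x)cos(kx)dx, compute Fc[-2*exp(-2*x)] -4/(k^2 + 4)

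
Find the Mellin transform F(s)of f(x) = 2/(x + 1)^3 gamma(s) * gamma(3 - s)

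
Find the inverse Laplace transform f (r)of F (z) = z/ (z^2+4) cos (2*r)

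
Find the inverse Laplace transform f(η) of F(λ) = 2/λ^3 η^2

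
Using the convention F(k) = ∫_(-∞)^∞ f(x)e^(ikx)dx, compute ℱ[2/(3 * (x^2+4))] pi * exp(-2 * Abs(k))/3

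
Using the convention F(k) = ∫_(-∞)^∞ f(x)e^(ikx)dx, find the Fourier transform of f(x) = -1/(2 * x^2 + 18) -pi * exp(-3 * Abs(k))/6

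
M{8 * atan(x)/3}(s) -4 * pi * sec(pi * s/2)/(3 * s)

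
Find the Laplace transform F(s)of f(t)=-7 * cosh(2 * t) -7 * s/(s^2 - 4)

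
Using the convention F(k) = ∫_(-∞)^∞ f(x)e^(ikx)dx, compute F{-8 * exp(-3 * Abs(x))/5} -48/(5 * k^2+45)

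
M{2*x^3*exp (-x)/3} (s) 2*gamma (s + 3)/3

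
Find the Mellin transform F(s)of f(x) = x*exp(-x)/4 gamma(s + 1)/4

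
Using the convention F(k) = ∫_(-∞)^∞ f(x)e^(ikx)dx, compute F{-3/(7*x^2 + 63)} -pi*exp(-3*Abs(k))/7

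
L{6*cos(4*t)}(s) 6*s/(s^2+16)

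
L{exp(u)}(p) 1/(p - 1)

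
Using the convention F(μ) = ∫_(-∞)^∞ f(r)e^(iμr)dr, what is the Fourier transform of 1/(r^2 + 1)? pi*exp(-Abs(μ))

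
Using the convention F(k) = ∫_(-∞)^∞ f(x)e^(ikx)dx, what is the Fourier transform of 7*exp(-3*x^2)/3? 7*sqrt(3)*sqrt(pi)*exp(-k^2/12)/9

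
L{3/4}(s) 3/(4 * s)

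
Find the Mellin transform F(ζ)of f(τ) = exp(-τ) gamma(ζ)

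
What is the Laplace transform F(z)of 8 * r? 8/z^2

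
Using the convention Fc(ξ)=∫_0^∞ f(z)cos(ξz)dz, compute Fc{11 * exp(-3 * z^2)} 11 * sqrt(3) * sqrt(pi) * exp(-ξ^2/12)/6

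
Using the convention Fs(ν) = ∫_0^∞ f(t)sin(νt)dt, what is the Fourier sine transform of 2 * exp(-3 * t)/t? 2 * atan(ν/3)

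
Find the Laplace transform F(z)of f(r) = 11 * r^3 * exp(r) 66/(z - 1)^4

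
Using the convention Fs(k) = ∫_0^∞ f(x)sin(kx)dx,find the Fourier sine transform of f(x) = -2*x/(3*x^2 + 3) -pi*exp(-k)/3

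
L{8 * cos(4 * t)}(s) 8 * s/(s^2 + 16)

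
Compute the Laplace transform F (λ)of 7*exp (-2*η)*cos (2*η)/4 7*(λ+2)/ (4*( (λ+2)^2+4))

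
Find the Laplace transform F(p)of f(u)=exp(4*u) 1/(p - 4)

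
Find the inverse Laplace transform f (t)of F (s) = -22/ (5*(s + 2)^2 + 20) -11*exp (-2*t)*sin (2*t)/5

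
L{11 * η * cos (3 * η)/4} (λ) 11 * (λ^2 - 9)/ (4 * (λ^2+9)^2)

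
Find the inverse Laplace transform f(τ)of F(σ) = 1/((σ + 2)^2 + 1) exp(-2*τ)*sin(τ)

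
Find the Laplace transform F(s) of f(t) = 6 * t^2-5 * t 12/s^3-5/s^2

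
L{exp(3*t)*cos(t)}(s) (s - 3)/((s - 3)^2 + 1)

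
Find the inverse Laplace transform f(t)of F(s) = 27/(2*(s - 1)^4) 9*t^3*exp(t)/4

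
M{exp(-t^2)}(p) gamma(p/2)/2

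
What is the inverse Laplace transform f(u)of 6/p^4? u^3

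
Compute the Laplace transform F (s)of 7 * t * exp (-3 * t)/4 7/ (4 * (s+3)^2)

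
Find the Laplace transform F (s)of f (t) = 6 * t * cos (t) 6 * (s^2-1)/ (s^2 + 1)^2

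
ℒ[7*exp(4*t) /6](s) 7/(6*(s - 4) ) 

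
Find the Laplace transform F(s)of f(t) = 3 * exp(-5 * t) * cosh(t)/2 3 * (s + 5)/(2 * ((s + 5)^2 - 1))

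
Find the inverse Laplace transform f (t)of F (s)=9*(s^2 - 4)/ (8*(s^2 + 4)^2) 9*t*cos (2*t)/8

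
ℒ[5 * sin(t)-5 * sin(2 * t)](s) 5/(s^2+1)-10/(s^2+4)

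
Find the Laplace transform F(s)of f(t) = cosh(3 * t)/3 s/(3 * (s^2 - 9))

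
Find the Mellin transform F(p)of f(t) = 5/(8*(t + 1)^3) 5*pi*(p - 2)*(p - 1)/(16*sin(pi*p))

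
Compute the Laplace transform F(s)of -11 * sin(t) -11/(s^2 + 1)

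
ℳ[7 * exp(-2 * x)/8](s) 7 * gamma(s)/(8 * 2^s)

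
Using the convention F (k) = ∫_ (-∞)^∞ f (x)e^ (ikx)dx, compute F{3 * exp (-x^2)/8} 3 * sqrt (pi) * exp (-k^2/4)/8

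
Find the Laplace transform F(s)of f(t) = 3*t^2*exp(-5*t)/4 3/(2*(s + 5)^3)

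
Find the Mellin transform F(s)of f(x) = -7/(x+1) -7 * pi * csc(pi * s)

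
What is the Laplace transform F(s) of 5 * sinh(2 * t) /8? 5/(4 * (s^2 - 4) ) 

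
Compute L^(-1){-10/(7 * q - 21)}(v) -10 * exp(3 * v)/7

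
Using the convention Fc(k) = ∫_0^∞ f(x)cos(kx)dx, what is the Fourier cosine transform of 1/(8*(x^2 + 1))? pi*exp(-k)/16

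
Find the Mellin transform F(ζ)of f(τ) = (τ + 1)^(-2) (-pi*ζ + pi)/sin(pi*ζ)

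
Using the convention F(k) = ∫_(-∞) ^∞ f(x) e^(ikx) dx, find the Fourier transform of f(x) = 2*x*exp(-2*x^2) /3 sqrt(2)*I*sqrt(pi)*k*exp(-k^2/8) /12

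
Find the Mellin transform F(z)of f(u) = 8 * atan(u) -4 * pi * sec(pi * z/2)/z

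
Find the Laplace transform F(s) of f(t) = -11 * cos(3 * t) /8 -11 * s/(8 * s^2 + 72) 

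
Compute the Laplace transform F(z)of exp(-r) 1/(z + 1)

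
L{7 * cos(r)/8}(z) 7 * z/(8 * (z^2 + 1))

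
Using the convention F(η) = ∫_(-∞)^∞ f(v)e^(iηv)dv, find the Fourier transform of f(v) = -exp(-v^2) -sqrt(pi)*exp(-η^2/4)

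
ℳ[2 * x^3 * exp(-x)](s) 2 * gamma(s+3)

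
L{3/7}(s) 3/(7*s)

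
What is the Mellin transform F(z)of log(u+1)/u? -pi*csc(pi*z)/(z - 1)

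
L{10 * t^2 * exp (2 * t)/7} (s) 20/ (7 * (s - 2)^3)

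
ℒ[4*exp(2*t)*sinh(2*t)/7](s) 8/(7*s*(s - 4))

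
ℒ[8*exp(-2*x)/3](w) 8/(3*(w + 2))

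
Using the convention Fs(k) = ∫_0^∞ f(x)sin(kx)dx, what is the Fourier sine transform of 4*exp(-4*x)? 4*k/(k^2 + 16)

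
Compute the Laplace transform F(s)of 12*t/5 12/(5*s^2)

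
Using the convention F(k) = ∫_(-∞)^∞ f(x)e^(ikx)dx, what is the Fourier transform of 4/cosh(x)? 4 * pi/cosh(pi * k/2)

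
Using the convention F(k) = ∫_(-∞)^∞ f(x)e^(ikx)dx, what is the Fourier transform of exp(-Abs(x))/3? 2/(3 * (k^2 + 1))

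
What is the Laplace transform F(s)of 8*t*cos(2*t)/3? 8*(s^2 - 4)/(3*(s^2 + 4)^2)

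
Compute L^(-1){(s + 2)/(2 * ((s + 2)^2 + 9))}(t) exp(-2 * t) * cos(3 * t)/2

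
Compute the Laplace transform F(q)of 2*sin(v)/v 2*atan(1/q)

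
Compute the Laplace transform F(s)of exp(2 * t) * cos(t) (s - 2)/((s - 2)^2 + 1)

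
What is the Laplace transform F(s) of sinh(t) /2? 1/(2*(s^2-1) ) 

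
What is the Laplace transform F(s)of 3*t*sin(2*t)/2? 6*s/(s^2 + 4)^2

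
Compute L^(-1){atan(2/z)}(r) sin(2 * r)/r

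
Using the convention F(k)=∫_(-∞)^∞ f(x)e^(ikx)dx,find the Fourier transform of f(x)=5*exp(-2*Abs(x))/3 20/(3*(k^2 + 4))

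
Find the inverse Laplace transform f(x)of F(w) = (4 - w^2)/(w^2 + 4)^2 -x * cos(2 * x)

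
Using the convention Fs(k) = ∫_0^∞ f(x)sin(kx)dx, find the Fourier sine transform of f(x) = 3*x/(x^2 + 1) 3*pi*exp(-k)/2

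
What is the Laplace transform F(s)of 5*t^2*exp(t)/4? 5/(2*(s - 1)^3)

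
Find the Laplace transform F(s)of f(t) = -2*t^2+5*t 5/s^2-4/s^3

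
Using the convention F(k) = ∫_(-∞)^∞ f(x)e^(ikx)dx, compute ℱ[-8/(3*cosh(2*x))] -4*pi/(3*cosh(pi*k/4))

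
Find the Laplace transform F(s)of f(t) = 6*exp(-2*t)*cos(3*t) 6*(s + 2)/((s + 2)^2 + 9)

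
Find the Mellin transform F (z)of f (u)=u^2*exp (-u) gamma (z+2)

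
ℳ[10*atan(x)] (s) -5*pi*sec(pi*s/2)/s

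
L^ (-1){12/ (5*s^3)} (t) 6*t^2/5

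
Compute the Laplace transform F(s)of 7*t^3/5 42/(5*s^4)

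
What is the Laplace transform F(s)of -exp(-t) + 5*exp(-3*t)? 5/(s + 3) - 1/(s + 1)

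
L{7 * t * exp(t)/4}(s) 7/(4 * (s - 1)^2)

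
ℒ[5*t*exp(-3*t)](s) 5/(s + 3)^2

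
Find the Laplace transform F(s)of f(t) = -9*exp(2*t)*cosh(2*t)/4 9*(2 - s)/(4*s*(s - 4))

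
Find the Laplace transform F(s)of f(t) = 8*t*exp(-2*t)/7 8/(7*(s+2)^2)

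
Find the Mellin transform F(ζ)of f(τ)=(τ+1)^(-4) gamma(ζ) * gamma(4 - ζ)/6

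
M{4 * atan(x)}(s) -2 * pi * sec(pi * s/2)/s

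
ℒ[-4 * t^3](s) -24/s^4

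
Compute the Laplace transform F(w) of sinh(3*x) 3/(w^2 - 9) 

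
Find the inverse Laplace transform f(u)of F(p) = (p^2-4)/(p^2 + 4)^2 u*cos(2*u)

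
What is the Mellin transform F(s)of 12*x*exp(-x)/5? 12*gamma(s + 1)/5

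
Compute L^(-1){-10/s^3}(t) -5*t^2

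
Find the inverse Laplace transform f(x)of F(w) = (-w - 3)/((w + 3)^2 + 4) -exp(-3 * x) * cos(2 * x)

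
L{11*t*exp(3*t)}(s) 11/(s - 3)^2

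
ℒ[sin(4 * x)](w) 4/(w^2+16)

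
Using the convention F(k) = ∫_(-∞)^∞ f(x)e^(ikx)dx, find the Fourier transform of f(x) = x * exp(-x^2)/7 I * sqrt(pi) * k * exp(-k^2/4)/14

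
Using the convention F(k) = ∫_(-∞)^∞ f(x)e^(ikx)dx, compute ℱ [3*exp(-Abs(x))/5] 6/(5*(k^2 + 1))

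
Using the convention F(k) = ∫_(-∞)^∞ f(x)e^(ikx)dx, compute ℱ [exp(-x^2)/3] sqrt(pi)*exp(-k^2/4)/3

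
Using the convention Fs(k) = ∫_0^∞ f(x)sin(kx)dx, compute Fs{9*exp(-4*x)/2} 9*k/(2*(k^2+16))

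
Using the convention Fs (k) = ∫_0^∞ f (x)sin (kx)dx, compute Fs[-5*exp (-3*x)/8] -5*k/ (8*k^2 + 72)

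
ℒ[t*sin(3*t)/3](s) 2*s/(s^2+9)^2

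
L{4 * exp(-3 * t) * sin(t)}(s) 4/((s + 3)^2 + 1)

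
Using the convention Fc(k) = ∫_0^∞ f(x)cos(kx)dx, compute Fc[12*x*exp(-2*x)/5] 12*(4 - k^2)/(5*(k^2+4)^2)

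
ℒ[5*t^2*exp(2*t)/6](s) 5/(3*(s - 2)^3)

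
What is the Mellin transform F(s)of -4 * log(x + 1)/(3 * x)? 4 * pi * csc(pi * s)/(3 * (s - 1))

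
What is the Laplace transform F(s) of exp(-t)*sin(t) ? 1/((s+1) ^2+1) 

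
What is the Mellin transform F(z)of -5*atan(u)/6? 5*pi*sec(pi*z/2)/(12*z)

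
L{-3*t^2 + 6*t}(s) 6/s^2 - 6/s^3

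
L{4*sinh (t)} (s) 4/ (s^2 - 1)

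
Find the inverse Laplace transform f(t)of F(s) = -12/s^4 -2*t^3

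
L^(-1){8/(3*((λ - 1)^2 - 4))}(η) 4*exp(η)*sinh(2*η)/3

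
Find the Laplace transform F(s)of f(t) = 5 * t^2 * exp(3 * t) 10/(s - 3)^3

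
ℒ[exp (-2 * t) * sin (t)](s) 1/ ( (s + 2)^2 + 1)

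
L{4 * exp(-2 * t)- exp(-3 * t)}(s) 4/(s + 2) - 1/(s + 3)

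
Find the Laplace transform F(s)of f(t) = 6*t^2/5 12/(5*s^3)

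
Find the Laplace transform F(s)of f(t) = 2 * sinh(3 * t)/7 6/(7 * (s^2 - 9))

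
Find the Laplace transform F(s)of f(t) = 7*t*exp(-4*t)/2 7/(2*(s + 4)^2)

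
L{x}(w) w^(-2)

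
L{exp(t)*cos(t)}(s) (s - 1)/((s - 1)^2 + 1)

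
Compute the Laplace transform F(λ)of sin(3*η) 3/(λ^2+9)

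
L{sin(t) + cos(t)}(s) 1/(s^2 + 1) + s/(s^2 + 1)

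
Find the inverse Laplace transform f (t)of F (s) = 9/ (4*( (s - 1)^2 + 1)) 9*exp (t)*sin (t)/4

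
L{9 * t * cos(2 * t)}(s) 9 * (s^2 - 4)/(s^2 + 4)^2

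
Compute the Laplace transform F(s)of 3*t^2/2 3/s^3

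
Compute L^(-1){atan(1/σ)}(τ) sin(τ)/τ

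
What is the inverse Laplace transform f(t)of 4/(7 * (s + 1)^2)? 4 * t * exp(-t)/7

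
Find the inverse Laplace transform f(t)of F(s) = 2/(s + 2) 2*exp(-2*t)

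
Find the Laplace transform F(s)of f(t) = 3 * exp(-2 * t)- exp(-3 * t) 3/(s + 2) - 1/(s + 3)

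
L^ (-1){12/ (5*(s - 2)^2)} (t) 12*t*exp (2*t)/5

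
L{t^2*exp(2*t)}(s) 2/(s - 2)^3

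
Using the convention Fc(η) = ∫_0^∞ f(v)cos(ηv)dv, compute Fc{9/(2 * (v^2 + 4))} 9 * pi * exp(-2 * η)/8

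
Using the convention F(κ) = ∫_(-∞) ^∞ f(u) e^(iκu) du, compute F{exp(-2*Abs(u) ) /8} 1/(2*(κ^2 + 4) ) 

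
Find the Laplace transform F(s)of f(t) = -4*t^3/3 -8/s^4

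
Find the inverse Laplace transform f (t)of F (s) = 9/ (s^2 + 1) 9 * sin (t)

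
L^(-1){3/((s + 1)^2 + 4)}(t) 3 * exp(-t) * sin(2 * t)/2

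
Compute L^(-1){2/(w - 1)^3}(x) x^2 * exp(x)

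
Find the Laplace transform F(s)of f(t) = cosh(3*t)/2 s/(2*(s^2 - 9))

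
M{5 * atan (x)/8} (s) -5 * pi * sec (pi * s/2)/ (16 * s)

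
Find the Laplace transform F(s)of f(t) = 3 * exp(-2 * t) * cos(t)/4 3 * (s + 2)/(4 * ((s + 2)^2 + 1))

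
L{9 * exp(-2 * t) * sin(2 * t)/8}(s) 9/(4 * ((s + 2)^2 + 4))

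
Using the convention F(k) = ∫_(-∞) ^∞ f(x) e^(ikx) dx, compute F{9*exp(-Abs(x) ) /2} 9/(k^2+1) 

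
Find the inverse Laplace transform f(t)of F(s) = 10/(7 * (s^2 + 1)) 10 * sin(t)/7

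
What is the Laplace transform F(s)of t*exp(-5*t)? (s + 5)^(-2)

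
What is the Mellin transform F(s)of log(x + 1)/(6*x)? -pi*csc(pi*s)/(6*s - 6)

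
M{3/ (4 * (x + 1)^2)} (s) -3 * pi * (s - 1)/ (4 * sin (pi * s))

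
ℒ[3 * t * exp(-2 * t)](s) 3/(s + 2)^2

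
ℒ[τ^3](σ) 6/σ^4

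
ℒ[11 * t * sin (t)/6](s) 11 * s/ (3 * (s^2+1)^2)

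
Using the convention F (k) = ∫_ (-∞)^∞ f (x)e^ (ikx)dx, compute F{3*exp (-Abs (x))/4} 3/ (2*(k^2 + 1))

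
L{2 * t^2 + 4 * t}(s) 4/s^2 + 4/s^3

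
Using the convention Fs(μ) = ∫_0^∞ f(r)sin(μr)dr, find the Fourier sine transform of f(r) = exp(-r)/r atan(μ)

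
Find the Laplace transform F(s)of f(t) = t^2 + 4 4/s + 2/s^3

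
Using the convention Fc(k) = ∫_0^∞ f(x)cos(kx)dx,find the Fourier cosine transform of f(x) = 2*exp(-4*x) 8/(k^2+16)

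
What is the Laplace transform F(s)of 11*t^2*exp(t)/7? 22/(7*(s - 1)^3)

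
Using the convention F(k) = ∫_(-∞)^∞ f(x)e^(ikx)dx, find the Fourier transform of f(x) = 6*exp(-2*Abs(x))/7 24/(7*(k^2+4))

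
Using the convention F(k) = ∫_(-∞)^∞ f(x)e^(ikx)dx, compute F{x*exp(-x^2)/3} I*sqrt(pi)*k*exp(-k^2/4)/6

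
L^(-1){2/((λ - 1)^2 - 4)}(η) exp(η)*sinh(2*η)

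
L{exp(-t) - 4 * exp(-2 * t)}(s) 1/(s + 1) - 4/(s + 2)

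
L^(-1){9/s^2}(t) 9*t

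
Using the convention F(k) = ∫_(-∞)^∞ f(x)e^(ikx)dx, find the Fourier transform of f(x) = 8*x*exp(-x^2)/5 4*I*sqrt(pi)*k*exp(-k^2/4)/5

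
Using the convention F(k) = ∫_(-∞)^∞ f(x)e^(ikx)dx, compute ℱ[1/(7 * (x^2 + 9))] pi * exp(-3 * Abs(k))/21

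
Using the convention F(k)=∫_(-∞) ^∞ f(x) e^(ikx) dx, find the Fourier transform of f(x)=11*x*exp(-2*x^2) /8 11*sqrt(2)*I*sqrt(pi)*k*exp(-k^2/8) /64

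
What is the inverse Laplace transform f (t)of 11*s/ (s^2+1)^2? 11*t*sin (t)/2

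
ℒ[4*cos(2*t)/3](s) 4*s/(3*(s^2+4))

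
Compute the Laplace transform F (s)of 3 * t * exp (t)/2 3/ (2 * (s - 1)^2)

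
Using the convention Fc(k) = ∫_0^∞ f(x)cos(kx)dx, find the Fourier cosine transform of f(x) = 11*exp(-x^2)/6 11*sqrt(pi)*exp(-k^2/4)/12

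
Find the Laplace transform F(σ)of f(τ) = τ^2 2/σ^3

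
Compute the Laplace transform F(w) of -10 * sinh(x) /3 -10/(3 * w^2 - 3) 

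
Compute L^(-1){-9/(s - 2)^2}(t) -9*t*exp(2*t)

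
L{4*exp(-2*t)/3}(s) 4/(3*(s + 2))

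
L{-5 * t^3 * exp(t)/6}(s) -5/(s - 1)^4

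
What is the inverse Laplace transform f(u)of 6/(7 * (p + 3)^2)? 6 * u * exp(-3 * u)/7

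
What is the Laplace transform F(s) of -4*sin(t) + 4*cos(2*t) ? 4*s/(s^2 + 4) - 4/(s^2 + 1) 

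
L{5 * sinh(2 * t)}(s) 10/(s^2-4)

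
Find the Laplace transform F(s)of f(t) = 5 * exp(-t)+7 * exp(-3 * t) 7/(s+3)+5/(s+1)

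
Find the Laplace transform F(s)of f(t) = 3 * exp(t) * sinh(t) 3/(s * (s - 2))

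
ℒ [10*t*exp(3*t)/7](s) 10/(7*(s - 3)^2)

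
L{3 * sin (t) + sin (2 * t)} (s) 3/ (s^2 + 1) + 2/ (s^2 + 4)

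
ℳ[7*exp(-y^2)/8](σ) 7*gamma(σ/2)/16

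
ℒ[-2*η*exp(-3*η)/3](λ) -2/(3*(λ + 3)^2)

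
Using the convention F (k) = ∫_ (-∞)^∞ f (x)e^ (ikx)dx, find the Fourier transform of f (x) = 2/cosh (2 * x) pi/cosh (pi * k/4)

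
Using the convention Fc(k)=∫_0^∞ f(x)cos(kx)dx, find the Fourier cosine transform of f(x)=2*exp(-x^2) sqrt(pi)*exp(-k^2/4)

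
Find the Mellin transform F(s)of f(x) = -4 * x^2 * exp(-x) -4 * gamma(s+2)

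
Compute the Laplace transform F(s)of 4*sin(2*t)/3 8/(3*(s^2 + 4))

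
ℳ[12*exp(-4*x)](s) 12*gamma(s)/2^(2*s)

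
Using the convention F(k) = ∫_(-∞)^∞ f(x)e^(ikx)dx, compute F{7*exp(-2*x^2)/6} 7*sqrt(2)*sqrt(pi)*exp(-k^2/8)/12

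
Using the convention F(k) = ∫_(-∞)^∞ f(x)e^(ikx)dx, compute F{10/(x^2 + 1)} 10 * pi * exp(-Abs(k))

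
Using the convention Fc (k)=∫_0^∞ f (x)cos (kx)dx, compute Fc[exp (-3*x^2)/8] sqrt (3)*sqrt (pi)*exp (-k^2/12)/48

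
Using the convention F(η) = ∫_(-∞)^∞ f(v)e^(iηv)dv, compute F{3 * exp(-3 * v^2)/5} sqrt(3) * sqrt(pi) * exp(-η^2/12)/5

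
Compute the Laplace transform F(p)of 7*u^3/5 42/(5*p^4)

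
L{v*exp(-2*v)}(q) (q + 2)^(-2)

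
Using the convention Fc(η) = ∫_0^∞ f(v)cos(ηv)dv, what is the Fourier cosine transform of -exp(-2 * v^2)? -sqrt(2) * sqrt(pi) * exp(-η^2/8)/4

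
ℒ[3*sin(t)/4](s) 3/(4*(s^2 + 1))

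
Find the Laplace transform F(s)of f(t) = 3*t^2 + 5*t 5/s^2 + 6/s^3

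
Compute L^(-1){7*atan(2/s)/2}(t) 7*sin(2*t)/(2*t)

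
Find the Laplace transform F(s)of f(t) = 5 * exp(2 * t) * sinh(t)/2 5/(2 * ((s - 2)^2 - 1))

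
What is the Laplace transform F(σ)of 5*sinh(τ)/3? 5/(3*(σ^2-1))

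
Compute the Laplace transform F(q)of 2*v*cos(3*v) 2*(q^2 - 9)/(q^2 + 9)^2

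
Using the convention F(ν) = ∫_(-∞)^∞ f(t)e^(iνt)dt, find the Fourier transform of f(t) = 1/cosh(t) pi/cosh(pi*ν/2)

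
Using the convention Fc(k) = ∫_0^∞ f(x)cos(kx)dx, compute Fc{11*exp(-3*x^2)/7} 11*sqrt(3)*sqrt(pi)*exp(-k^2/12)/42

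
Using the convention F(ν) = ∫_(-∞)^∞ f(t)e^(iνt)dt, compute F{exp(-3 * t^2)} sqrt(3) * sqrt(pi) * exp(-ν^2/12)/3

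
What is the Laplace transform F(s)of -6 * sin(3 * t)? -18/(s^2 + 9)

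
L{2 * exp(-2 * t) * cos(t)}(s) 2 * (s+2)/((s+2)^2+1)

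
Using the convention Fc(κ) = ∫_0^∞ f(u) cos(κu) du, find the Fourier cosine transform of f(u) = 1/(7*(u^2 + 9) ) pi*exp(-3*κ) /42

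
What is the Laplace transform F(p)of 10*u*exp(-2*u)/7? 10/(7*(p+2)^2)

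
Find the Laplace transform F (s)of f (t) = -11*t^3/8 -33/ (4*s^4)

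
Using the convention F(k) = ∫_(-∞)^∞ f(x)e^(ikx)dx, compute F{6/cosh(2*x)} 3*pi/cosh(pi*k/4)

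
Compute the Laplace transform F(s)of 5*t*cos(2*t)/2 5*(s^2-4)/(2*(s^2 + 4)^2)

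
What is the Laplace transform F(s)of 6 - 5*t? 6/s - 5/s^2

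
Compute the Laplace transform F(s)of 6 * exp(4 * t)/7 6/(7 * (s - 4))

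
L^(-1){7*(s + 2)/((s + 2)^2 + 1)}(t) 7*exp(-2*t)*cos(t)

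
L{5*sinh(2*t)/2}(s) 5/(s^2 - 4)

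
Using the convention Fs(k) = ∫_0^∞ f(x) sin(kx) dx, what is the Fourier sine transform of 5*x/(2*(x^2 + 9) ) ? 5*pi*exp(-3*k) /4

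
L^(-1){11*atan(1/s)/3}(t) 11*sin(t)/(3*t)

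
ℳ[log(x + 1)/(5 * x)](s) -pi * csc(pi * s)/(5 * s - 5)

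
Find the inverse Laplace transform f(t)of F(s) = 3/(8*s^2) 3*t/8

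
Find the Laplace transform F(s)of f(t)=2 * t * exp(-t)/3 2/(3 * (s+1)^2)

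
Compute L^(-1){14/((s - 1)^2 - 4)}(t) 7*exp(t)*sinh(2*t)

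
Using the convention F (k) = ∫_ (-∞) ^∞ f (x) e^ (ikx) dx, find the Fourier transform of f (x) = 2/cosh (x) 2*pi/cosh (pi*k/2) 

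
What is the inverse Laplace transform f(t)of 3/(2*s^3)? 3*t^2/4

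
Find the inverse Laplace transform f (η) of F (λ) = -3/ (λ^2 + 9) -sin (3 * η) 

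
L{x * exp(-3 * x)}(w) (w + 3)^(-2)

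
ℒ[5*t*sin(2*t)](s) 20*s/(s^2+4)^2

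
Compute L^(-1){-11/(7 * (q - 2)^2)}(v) -11 * v * exp(2 * v)/7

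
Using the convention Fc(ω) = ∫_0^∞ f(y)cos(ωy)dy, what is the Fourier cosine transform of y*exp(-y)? (1 - ω^2)/(ω^2+1)^2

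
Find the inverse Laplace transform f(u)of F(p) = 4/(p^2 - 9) 4*sinh(3*u)/3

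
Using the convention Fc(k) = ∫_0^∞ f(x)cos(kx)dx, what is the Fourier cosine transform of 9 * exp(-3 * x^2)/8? 3 * sqrt(3) * sqrt(pi) * exp(-k^2/12)/16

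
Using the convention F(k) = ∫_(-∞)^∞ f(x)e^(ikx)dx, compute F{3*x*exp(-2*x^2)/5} 3*sqrt(2)*I*sqrt(pi)*k*exp(-k^2/8)/40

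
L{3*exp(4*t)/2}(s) 3/(2*(s - 4))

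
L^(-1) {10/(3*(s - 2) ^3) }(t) 5*t^2*exp(2*t) /3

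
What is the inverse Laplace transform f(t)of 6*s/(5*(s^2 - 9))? 6*cosh(3*t)/5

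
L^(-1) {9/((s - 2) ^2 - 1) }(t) 9*exp(2*t)*sinh(t) 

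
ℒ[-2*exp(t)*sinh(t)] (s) -2/(s*(s - 2))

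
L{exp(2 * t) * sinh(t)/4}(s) 1/(4 * ((s - 2)^2 - 1))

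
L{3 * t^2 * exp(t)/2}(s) 3/(s - 1)^3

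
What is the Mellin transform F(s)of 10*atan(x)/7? -5*pi*sec(pi*s/2)/(7*s)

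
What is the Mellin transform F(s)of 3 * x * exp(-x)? 3 * gamma(s + 1)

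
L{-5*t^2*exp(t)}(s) -10/(s - 1)^3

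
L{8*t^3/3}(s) 16/s^4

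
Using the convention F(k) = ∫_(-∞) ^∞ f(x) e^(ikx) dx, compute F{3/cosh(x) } 3*pi/cosh(pi*k/2) 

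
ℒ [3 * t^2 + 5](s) 5/s + 6/s^3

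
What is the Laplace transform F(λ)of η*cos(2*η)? (λ^2-4)/(λ^2 + 4)^2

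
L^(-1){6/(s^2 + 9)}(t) 2*sin(3*t)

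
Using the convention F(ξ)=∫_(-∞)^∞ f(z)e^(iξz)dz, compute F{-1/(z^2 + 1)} -pi*exp(-Abs(ξ))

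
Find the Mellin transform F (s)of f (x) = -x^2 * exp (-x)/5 -gamma (s + 2)/5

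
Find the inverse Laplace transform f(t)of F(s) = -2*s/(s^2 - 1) -2*cosh(t)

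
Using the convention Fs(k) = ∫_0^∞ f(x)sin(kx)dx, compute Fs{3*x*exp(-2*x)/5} 12*k/(5*(k^2 + 4)^2)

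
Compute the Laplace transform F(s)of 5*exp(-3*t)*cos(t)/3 5*(s + 3)/(3*((s + 3)^2 + 1))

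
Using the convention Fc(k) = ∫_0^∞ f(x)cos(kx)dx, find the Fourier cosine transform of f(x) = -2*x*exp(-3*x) 2*(k^2 - 9)/(k^2 + 9)^2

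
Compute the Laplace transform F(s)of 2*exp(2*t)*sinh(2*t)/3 4/(3*s*(s - 4))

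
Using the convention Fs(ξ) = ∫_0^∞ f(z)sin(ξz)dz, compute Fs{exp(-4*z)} ξ/(ξ^2 + 16)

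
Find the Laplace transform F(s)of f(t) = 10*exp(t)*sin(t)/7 10/(7*((s - 1)^2 + 1))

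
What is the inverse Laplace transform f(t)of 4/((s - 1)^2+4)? 2 * exp(t) * sin(2 * t)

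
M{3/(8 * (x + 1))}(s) 3 * pi * csc(pi * s)/8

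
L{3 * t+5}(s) 3/s^2+5/s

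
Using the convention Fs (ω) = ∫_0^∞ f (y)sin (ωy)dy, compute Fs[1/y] pi/2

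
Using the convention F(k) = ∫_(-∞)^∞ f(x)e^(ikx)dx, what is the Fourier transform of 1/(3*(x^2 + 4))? pi*exp(-2*Abs(k))/6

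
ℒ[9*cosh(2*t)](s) 9*s/(s^2 - 4)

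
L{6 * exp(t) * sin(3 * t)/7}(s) 18/(7 * ((s - 1)^2 + 9))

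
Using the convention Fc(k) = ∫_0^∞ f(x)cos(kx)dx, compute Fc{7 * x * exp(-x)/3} 7 * (1 - k^2)/(3 * (k^2 + 1)^2)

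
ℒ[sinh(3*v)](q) 3/(q^2 - 9)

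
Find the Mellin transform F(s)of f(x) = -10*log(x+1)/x 10*pi*csc(pi*s)/(s - 1)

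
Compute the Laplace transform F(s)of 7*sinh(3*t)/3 7/(s^2-9)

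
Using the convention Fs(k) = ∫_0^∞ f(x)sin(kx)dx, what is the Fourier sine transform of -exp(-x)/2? -k/(2*k^2 + 2)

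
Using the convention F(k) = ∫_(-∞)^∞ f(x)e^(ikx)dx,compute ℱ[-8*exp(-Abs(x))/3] -16/(3*k^2+3)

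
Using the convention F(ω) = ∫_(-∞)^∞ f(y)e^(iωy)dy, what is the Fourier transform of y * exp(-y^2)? I * sqrt(pi) * ω * exp(-ω^2/4)/2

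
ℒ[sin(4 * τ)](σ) 4/(σ^2+16)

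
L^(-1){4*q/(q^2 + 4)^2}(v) v*sin(2*v)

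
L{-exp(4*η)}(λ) -1/(λ - 4)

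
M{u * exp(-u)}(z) gamma(z + 1)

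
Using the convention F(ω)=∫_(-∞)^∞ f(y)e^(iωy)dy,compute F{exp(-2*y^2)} sqrt(2)*sqrt(pi)*exp(-ω^2/8)/2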